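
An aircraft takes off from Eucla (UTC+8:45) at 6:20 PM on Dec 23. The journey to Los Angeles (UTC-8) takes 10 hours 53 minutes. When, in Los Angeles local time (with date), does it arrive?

Convert departure to UTC: 6:20 PM − 8:45 = 9:35 AM UTC on Dec 23.
Add 10 hours and 53 minutes travel time → 8:28 PM UTC.
Los Angeles is UTC−8:00, so local arrival = 8:28 PM − 8:00 = 12:28 PM on Dec 23.

12:28 PM on December 23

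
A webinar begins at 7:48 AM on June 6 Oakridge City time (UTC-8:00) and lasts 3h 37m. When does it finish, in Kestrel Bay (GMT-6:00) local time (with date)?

1:25 PM on June 6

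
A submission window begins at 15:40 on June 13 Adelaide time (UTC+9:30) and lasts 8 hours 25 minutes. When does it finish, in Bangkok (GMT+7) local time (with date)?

21:35 on June 13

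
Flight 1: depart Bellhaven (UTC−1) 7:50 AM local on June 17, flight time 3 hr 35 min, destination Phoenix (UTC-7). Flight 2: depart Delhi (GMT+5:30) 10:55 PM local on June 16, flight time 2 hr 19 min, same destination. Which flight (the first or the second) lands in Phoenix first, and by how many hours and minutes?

the second, by 16 hours 41 minutes

Flight 1 in UTC: 7:50 AM + 1:00 = 8:50 AM on Jun 17.
+3 hours and 35 minutes → arrive 12:25 PM UTC on Jun 17.
Flight 2 in UTC: 10:55 PM − 5:30 = 5:25 PM on Jun 16.
+2 hours 19 minutes → arrive 7:44 PM UTC on Jun 16.
Flight 2 lands earlier by 16 hours 41 minutes.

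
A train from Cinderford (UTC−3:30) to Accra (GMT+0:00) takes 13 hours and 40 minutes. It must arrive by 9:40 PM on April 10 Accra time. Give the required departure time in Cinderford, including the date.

4:30 AM on Apr 10

Target arrival is already UTC: 9:40 PM on Apr 10.
Subtract 13 hours and 40 minutes → departure 8:00 AM UTC on Apr 10.
Cinderford is UTC−3:30: 8:00 AM − 3:30 = 4:30 AM on Apr 10.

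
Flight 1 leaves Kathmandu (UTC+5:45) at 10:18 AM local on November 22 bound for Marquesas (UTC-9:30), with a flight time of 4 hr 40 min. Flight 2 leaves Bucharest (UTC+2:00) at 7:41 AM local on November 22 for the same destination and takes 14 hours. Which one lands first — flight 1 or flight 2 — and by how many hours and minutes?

the first, by 10 hours 28 minutes

Flight 1 in UTC: 10:18 AM − 5:45 = 4:33 AM on Nov 22.
+4 hours 40 minutes → arrive 9:13 AM UTC on Nov 22.
Flight 2 in UTC: 7:41 AM − 2:00 = 5:41 AM on Nov 22.
+14 hours → arrive 7:41 PM UTC on Nov 22.
Flight 1 lands earlier by 10 hours 28 minutes.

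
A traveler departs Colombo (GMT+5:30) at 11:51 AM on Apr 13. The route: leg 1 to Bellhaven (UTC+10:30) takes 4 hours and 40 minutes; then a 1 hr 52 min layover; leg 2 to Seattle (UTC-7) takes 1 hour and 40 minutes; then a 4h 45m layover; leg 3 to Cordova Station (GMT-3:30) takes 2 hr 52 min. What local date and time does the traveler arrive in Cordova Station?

Convert departure to UTC: 11:51 AM − 5:30 = 6:21 AM UTC on Apr 13.
Add 4 hours 40 minutes leg 1 → 11:01 AM UTC.
Add 1 hour and 52 minutes layover in Bellhaven → 12:53 PM UTC.
Add 1 hour 40 minutes leg 2 → 2:33 PM UTC.
Add 4 hours 45 minutes layover in Seattle → 7:18 PM UTC.
Add 2 hours and 52 minutes leg 3 → 10:10 PM UTC.
Cordova Station is UTC−3:30, so local arrival = 10:10 PM − 3:30 = 6:40 PM on Apr 13.

6:40 PM on April 13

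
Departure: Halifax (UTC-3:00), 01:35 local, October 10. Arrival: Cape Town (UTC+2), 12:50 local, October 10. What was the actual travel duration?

6 hours 15 minutes

Cape Town is 5:00 ahead of Halifax.
Clock-face elapsed time (ignoring zones) is 11 hours 15 minutes.
Actual elapsed = 11 hours 15 minutes − 5:00 = 6 hours 15 minutes.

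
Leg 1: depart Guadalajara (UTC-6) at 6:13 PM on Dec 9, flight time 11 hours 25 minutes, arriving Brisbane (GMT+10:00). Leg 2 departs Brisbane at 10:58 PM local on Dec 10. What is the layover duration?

Convert departure to UTC: 6:13 PM + 6:00 = 12:13 AM UTC on Dec 10.
Add 11 hours 25 minutes flight time → 11:38 AM UTC.
Brisbane is UTC+10:00, so local arrival = 11:38 AM + 10:00 = 9:38 PM on Dec 10.
Layover = 10:58 PM − 9:38 PM = 1 hour 20 minutes.

1 hour 20 minutes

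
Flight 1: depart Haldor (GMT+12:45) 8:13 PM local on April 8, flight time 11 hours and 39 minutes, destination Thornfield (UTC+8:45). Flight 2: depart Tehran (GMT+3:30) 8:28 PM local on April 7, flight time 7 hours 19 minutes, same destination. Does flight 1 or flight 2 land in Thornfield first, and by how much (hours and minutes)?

Flight 1 in UTC: 8:13 PM − 12:45 = 7:28 AM on Apr 8.
+11 hours and 39 minutes → arrive 7:07 PM UTC on Apr 8.
Flight 2 in UTC: 8:28 PM − 3:30 = 4:58 PM on Apr 7.
+7 hours 19 minutes → arrive 12:17 AM UTC on Apr 8.
Flight 2 lands earlier by 18 hours 50 minutes.

the second, by 18 hours 50 minutes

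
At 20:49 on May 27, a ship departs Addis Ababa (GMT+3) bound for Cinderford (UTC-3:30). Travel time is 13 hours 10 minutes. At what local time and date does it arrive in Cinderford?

03:29 on May 28

Convert departure to UTC: 20:49 − 3:00 = 17:49 UTC on May 27.
Add 13 hours 10 minutes travel time → 06:59 UTC (May 28).
Cinderford is UTC−3:30, so local arrival = 06:59 − 3:30 = 03:29 on May 28.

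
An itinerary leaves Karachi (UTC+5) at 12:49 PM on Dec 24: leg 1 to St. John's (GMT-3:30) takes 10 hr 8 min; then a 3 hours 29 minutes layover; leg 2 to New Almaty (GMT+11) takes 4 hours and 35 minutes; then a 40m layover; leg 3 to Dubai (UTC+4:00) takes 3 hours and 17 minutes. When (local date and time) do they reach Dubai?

9:58 AM on December 25

Convert departure to UTC: 12:49 PM − 5:00 = 7:49 AM UTC on Dec 24.
Add 10 hours 8 minutes leg 1 → 5:57 PM UTC.
Add 3 hours and 29 minutes layover in St. John's → 9:26 PM UTC.
Add 4 hours and 35 minutes leg 2 → 2:01 AM UTC (Dec 25).
Add 40 minutes layover in New Almaty → 2:41 AM UTC.
Add 3 hours 17 minutes leg 3 → 5:58 AM UTC.
Dubai is UTC+4:00, so local arrival = 5:58 AM + 4:00 = 9:58 AM on Dec 25.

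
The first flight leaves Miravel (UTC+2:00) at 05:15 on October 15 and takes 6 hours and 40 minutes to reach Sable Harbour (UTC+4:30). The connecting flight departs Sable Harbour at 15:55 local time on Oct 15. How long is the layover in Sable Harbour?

1 hour 30 minutes

Convert departure to UTC: 05:15 − 2:00 = 03:15 UTC on Oct 15.
Add 6 hours and 40 minutes flight time → 09:55 UTC.
Sable Harbour is UTC+4:30, so local arrival = 09:55 + 4:30 = 14:25 on Oct 15.
Layover = 15:55 − 14:25 = 1 hour 30 minutes.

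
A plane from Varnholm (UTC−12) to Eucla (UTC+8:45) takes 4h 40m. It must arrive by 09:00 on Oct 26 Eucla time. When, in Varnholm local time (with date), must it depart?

Target arrival in UTC: 09:00 − 8:45 = 00:15 on Oct 26.
Subtract 4 hours and 40 minutes → departure 19:35 UTC on Oct 25.
Varnholm is UTC−12:00: 19:35 − 12:00 = 07:35 on Oct 25.

07:35 on Oct 25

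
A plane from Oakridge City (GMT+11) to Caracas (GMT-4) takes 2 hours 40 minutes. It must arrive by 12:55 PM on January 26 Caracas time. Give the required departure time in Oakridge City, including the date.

Target arrival in UTC: 12:55 PM + 4:00 = 4:55 PM on Jan 26.
Subtract 2 hours 40 minutes → departure 2:15 PM UTC on Jan 26.
Oakridge City is UTC+11:00: 2:15 PM + 11:00 = 1:15 AM on Jan 27.

1:15 AM on January 27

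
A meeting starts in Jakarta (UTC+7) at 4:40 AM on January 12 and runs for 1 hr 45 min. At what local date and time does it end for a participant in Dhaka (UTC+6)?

Convert start to UTC: 4:40 AM − 7:00 = 9:40 PM UTC on Jan 11.
Add 1 hour and 45 minutes duration → 11:25 PM UTC.
Dhaka is UTC+6:00, so local end time = 11:25 PM + 6:00 = 5:25 AM on Jan 12.

5:25 AM on Jan 12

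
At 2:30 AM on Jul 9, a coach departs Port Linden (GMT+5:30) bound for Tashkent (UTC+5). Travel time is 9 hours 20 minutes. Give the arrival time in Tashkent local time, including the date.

Convert departure to UTC: 2:30 AM − 5:30 = 9:00 PM UTC on Jul 8.
Add 9 hours and 20 minutes travel time → 6:20 AM UTC (Jul 9).
Tashkent is UTC+5:00, so local arrival = 6:20 AM + 5:00 = 11:20 AM on Jul 9.

11:20 AM on July 9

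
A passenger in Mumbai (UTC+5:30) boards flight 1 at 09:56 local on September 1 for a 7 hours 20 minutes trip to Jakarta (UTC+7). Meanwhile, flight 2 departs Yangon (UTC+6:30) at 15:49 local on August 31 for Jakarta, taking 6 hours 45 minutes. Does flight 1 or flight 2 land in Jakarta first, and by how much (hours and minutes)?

the second, by 19 hours 42 minutes

Flight 1 in UTC: 09:56 − 5:30 = 04:26 on Sep 1.
+7 hours and 20 minutes → arrive 11:46 UTC on Sep 1.
Flight 2 in UTC: 15:49 − 6:30 = 09:19 on Aug 31.
+6 hours 45 minutes → arrive 16:04 UTC on Aug 31.
Flight 2 lands earlier by 19 hours 42 minutes.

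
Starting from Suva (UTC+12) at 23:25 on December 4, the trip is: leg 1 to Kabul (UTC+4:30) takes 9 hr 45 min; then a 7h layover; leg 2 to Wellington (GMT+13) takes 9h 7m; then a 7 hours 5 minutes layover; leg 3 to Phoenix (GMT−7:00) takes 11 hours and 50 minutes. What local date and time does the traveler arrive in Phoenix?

01:12 on December 6

Convert departure to UTC: 23:25 − 12:00 = 11:25 UTC on Dec 4.
Add 9 hours and 45 minutes leg 1 → 21:10 UTC.
Add 7 hours layover in Kabul → 04:10 UTC (Dec 5).
Add 9 hours and 7 minutes leg 2 → 13:17 UTC.
Add 7 hours 5 minutes layover in Wellington → 20:22 UTC.
Add 11 hours 50 minutes leg 3 → 08:12 UTC (Dec 6).
Phoenix is UTC−7:00, so local arrival = 08:12 − 7:00 = 01:12 on Dec 6.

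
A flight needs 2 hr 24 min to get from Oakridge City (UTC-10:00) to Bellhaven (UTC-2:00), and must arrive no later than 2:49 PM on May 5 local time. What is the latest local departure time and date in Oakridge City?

4:25 AM on May 5

Target arrival in UTC: 2:49 PM + 2:00 = 4:49 PM on May 5.
Subtract 2 hours and 24 minutes → departure 2:25 PM UTC on May 5.
Oakridge City is UTC−10:00: 2:25 PM − 10:00 = 4:25 AM on May 5.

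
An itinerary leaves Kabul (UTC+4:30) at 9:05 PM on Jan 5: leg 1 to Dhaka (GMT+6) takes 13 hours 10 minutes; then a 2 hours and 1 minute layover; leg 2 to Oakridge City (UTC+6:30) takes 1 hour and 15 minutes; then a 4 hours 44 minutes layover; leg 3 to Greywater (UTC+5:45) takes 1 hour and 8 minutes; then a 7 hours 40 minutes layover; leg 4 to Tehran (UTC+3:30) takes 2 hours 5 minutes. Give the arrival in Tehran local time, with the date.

Convert departure to UTC: 9:05 PM − 4:30 = 4:35 PM UTC on Jan 5.
Add 13 hours and 10 minutes leg 1 → 5:45 AM UTC (Jan 6).
Add 2 hours 1 minute layover in Dhaka → 7:46 AM UTC.
Add 1 hour 15 minutes leg 2 → 9:01 AM UTC.
Add 4 hours 44 minutes layover in Oakridge City → 1:45 PM UTC.
Add 1 hour and 8 minutes leg 3 → 2:53 PM UTC.
Add 7 hours and 40 minutes layover in Greywater → 10:33 PM UTC.
Add 2 hours 5 minutes leg 4 → 12:38 AM UTC (Jan 7).
Tehran is UTC+3:30, so local arrival = 12:38 AM + 3:30 = 4:08 AM on Jan 7.

4:08 AM on January 7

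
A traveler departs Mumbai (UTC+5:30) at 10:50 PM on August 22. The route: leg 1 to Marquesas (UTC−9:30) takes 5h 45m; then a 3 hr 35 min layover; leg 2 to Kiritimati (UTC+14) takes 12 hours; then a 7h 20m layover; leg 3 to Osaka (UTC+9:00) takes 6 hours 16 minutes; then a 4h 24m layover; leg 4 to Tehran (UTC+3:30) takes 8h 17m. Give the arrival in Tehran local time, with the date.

8:27 PM on August 24

Convert departure to UTC: 10:50 PM − 5:30 = 5:20 PM UTC on Aug 22.
Add 5 hours and 45 minutes leg 1 → 11:05 PM UTC.
Add 3 hours 35 minutes layover in Marquesas → 2:40 AM UTC (Aug 23).
Add 12 hours leg 2 → 2:40 PM UTC.
Add 7 hours and 20 minutes layover in Kiritimati → 10:00 PM UTC.
Add 6 hours 16 minutes leg 3 → 4:16 AM UTC (Aug 24).
Add 4 hours and 24 minutes layover in Osaka → 8:40 AM UTC.
Add 8 hours and 17 minutes leg 4 → 4:57 PM UTC.
Tehran is UTC+3:30, so local arrival = 4:57 PM + 3:30 = 8:27 PM on Aug 24.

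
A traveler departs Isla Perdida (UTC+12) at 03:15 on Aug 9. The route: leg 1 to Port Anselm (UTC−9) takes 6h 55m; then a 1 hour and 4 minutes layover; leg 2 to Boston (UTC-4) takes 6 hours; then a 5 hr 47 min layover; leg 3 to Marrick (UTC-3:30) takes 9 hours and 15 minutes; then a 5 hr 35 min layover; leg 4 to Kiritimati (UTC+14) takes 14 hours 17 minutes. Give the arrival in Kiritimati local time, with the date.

06:08 on Aug 11

Convert departure to UTC: 03:15 − 12:00 = 15:15 UTC on Aug 8.
Add 6 hours and 55 minutes leg 1 → 22:10 UTC.
Add 1 hour 4 minutes layover in Port Anselm → 23:14 UTC.
Add 6 hours leg 2 → 05:14 UTC (Aug 9).
Add 5 hours and 47 minutes layover in Boston → 11:01 UTC.
Add 9 hours 15 minutes leg 3 → 20:16 UTC.
Add 5 hours and 35 minutes layover in Marrick → 01:51 UTC (Aug 10).
Add 14 hours and 17 minutes leg 4 → 16:08 UTC.
Kiritimati is UTC+14:00, so local arrival = 16:08 + 14:00 = 06:08 on Aug 11.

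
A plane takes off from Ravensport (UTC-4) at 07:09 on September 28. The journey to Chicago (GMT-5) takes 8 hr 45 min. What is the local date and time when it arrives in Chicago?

14:54 on Sep 28

Convert departure to UTC: 07:09 + 4:00 = 11:09 UTC on Sep 28.
Add 8 hours 45 minutes travel time → 19:54 UTC.
Chicago is UTC−5:00, so local arrival = 19:54 − 5:00 = 14:54 on Sep 28.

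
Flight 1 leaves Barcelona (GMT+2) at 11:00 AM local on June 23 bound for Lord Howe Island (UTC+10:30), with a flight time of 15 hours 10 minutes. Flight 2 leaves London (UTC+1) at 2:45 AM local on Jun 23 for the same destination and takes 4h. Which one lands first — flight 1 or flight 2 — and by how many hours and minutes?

the second, by 18 hours 25 minutes

Flight 1 in UTC: 11:00 AM − 2:00 = 9:00 AM on Jun 23.
+15 hours 10 minutes → arrive 12:10 AM UTC on Jun 24.
Flight 2 in UTC: 2:45 AM − 1:00 = 1:45 AM on Jun 23.
+4 hours → arrive 5:45 AM UTC on Jun 23.
Flight 2 lands earlier by 18 hours 25 minutes.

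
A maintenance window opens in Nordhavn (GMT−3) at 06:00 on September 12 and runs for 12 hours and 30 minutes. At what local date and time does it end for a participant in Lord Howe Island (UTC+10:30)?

08:00 on September 13

Lord Howe Island is 13:30 ahead of Nordhavn.
After 12 hours 30 minutes it is 18:30 in Nordhavn.
Shift by the zone difference: 18:30 + 13:30 = 08:00 on Sep 13 in Lord Howe Island.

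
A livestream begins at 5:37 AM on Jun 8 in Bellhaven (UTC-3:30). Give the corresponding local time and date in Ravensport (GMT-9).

In UTC: 5:37 AM + 3:30 = 9:07 AM on Jun 8.
Ravensport is UTC−9:00: 9:07 AM − 9:00 = 12:07 AM on Jun 8.

12:07 AM on June 8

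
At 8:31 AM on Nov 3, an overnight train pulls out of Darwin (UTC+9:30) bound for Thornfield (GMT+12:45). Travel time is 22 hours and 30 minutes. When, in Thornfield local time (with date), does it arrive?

Thornfield is 3:15 ahead of Darwin.
After 22 hours and 30 minutes it is 7:01 AM (Nov 4) in Darwin.
Shift by the zone difference: 7:01 AM + 3:15 = 10:16 AM on Nov 4 in Thornfield.

10:16 AM on November 4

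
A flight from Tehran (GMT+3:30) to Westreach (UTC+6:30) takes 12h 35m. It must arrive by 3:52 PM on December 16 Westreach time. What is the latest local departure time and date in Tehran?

Target arrival in UTC: 3:52 PM − 6:30 = 9:22 AM on Dec 16.
Subtract 12 hours and 35 minutes → departure 8:47 PM UTC on Dec 15.
Tehran is UTC+3:30: 8:47 PM + 3:30 = 12:17 AM on Dec 16.

12:17 AM on December 16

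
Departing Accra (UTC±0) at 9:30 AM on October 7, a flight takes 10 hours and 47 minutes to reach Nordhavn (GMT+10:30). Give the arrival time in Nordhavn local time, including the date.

6:47 AM on Oct 8

Accra is at UTC+0, so departure is already 9:30 AM UTC on Oct 7.
Add 10 hours 47 minutes travel time → 8:17 PM UTC.
Nordhavn is UTC+10:30, so local arrival = 8:17 PM + 10:30 = 6:47 AM on Oct 8.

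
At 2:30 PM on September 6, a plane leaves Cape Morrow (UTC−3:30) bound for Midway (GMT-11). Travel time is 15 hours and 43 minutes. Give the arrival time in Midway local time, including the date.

Midway is 7:30 behind Cape Morrow.
After 15 hours and 43 minutes it is 6:13 AM (Sep 7) in Cape Morrow.
Shift by the zone difference: 6:13 AM − 7:30 = 10:43 PM on Sep 6 in Midway.

10:43 PM on September 6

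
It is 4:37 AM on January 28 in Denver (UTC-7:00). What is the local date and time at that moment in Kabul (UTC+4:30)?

4:07 PM on January 28

Kabul is 11:30 ahead of Denver.
Shift by the zone difference: 4:37 AM + 11:30 = 4:07 PM on Jan 28 in Kabul.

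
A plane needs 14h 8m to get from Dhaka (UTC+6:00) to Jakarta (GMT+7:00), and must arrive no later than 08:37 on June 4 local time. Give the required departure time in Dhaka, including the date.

Target arrival in UTC: 08:37 − 7:00 = 01:37 on Jun 4.
Subtract 14 hours and 8 minutes → departure 11:29 UTC on Jun 3.
Dhaka is UTC+6:00: 11:29 + 6:00 = 17:29 on Jun 3.

17:29 on June 3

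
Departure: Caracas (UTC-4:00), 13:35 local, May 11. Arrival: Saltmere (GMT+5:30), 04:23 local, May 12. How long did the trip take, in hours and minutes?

Departure in UTC: 13:35 + 4:00 = 17:35 on May 11.
Arrival in UTC: 04:23 − 5:30 = 22:53 on May 11.
Elapsed = 22:53 − 17:35 = 5 hours 18 minutes.

5 hours 18 minutes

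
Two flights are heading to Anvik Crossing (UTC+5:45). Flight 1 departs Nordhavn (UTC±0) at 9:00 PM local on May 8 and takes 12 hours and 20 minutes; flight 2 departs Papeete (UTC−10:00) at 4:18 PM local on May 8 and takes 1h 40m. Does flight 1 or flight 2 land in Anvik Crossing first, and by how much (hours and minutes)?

the second, by 5 hours 22 minutes

Flight 1 departs at 9:00 PM UTC (May 8).
+12 hours and 20 minutes → arrive 9:20 AM UTC on May 9.
Flight 2 in UTC: 4:18 PM + 10:00 = 2:18 AM on May 9.
+1 hour 40 minutes → arrive 3:58 AM UTC on May 9.
Flight 2 lands earlier by 5 hours 22 minutes.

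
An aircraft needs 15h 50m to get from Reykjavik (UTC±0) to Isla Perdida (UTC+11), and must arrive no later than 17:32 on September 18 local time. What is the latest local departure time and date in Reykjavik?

Target arrival in UTC: 17:32 − 11:00 = 06:32 on Sep 18.
Subtract 15 hours and 50 minutes → departure 14:42 UTC on Sep 17.
Reykjavik is UTC+0, so departure is 14:42 on Sep 17.

14:42 on September 17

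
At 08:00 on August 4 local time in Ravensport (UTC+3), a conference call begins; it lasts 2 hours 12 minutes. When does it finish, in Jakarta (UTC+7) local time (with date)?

Convert start to UTC: 08:00 − 3:00 = 05:00 UTC on Aug 4.
Add 2 hours 12 minutes duration → 07:12 UTC.
Jakarta is UTC+7:00, so local end time = 07:12 + 7:00 = 14:12 on Aug 4.

14:12 on August 4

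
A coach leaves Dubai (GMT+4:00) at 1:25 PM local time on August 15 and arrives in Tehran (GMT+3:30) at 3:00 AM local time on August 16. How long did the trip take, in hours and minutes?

Departure in UTC: 1:25 PM − 4:00 = 9:25 AM on Aug 15.
Arrival in UTC: 3:00 AM − 3:30 = 11:30 PM on Aug 15.
Elapsed = 11:30 PM − 9:25 AM = 14 hours 5 minutes.

14 hours 5 minutes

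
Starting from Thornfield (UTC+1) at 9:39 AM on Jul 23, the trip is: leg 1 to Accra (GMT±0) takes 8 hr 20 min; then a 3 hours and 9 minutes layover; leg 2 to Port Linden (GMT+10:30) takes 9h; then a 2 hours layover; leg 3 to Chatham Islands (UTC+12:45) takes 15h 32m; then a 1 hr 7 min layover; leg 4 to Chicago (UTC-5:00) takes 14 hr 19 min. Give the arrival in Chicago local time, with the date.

9:06 AM on Jul 25

Convert departure to UTC: 9:39 AM − 1:00 = 8:39 AM UTC on Jul 23.
Add 8 hours and 20 minutes leg 1 → 4:59 PM UTC.
Add 3 hours and 9 minutes layover in Accra → 8:08 PM UTC.
Add 9 hours leg 2 → 5:08 AM UTC (Jul 24).
Add 2 hours layover in Port Linden → 7:08 AM UTC.
Add 15 hours 32 minutes leg 3 → 10:40 PM UTC.
Add 1 hour 7 minutes layover in Chatham Islands → 11:47 PM UTC.
Add 14 hours 19 minutes leg 4 → 2:06 PM UTC (Jul 25).
Chicago is UTC−5:00, so local arrival = 2:06 PM − 5:00 = 9:06 AM on Jul 25.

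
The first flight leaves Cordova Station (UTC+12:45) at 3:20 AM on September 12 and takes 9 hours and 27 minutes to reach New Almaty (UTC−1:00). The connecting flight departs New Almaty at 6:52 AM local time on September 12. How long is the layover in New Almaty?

7 hours 50 minutes

Convert departure to UTC: 3:20 AM − 12:45 = 2:35 PM UTC on Sep 11.
Add 9 hours 27 minutes flight time → 12:02 AM UTC (Sep 12).
New Almaty is UTC−1:00, so local arrival = 12:02 AM − 1:00 = 11:02 PM on Sep 11.
Layover = 6:52 AM − 11:02 PM (+1 day) = 7 hours 50 minutes.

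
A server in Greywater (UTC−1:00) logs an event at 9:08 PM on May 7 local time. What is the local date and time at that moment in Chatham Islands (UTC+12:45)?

10:53 AM on May 8

In UTC: 9:08 PM + 1:00 = 10:08 PM on May 7.
Chatham Islands is UTC+12:45: 10:08 PM + 12:45 = 10:53 AM on May 8.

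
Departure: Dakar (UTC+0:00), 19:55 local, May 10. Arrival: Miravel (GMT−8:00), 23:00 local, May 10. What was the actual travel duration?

11 hours 5 minutes

Departure is already UTC: 19:55 on May 10.
Arrival in UTC: 23:00 + 8:00 = 07:00 on May 11.
Elapsed = 07:00 − 19:55 (+1 day) = 11 hours 5 minutes.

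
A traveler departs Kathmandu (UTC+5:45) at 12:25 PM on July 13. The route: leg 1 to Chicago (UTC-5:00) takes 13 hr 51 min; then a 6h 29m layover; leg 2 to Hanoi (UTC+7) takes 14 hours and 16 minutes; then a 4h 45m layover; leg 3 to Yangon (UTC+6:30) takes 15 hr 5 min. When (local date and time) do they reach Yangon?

7:36 PM on July 15

Convert departure to UTC: 12:25 PM − 5:45 = 6:40 AM UTC on Jul 13.
Add 13 hours and 51 minutes leg 1 → 8:31 PM UTC.
Add 6 hours 29 minutes layover in Chicago → 3:00 AM UTC (Jul 14).
Add 14 hours 16 minutes leg 2 → 5:16 PM UTC.
Add 4 hours 45 minutes layover in Hanoi → 10:01 PM UTC.
Add 15 hours and 5 minutes leg 3 → 1:06 PM UTC (Jul 15).
Yangon is UTC+6:30, so local arrival = 1:06 PM + 6:30 = 7:36 PM on Jul 15.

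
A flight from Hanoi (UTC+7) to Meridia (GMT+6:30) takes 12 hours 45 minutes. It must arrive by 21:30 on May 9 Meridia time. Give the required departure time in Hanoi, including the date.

09:15 on May 9

Target arrival in UTC: 21:30 − 6:30 = 15:00 on May 9.
Subtract 12 hours 45 minutes → departure 02:15 UTC on May 9.
Hanoi is UTC+7:00: 02:15 + 7:00 = 09:15 on May 9.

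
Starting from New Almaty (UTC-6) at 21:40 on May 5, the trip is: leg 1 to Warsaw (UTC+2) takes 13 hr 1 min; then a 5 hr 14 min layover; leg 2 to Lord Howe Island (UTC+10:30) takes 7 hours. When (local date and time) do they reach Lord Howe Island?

15:25 on May 7

Convert departure to UTC: 21:40 + 6:00 = 03:40 UTC on May 6.
Add 13 hours and 1 minute leg 1 → 16:41 UTC.
Add 5 hours 14 minutes layover in Warsaw → 21:55 UTC.
Add 7 hours leg 2 → 04:55 UTC (May 7).
Lord Howe Island is UTC+10:30, so local arrival = 04:55 + 10:30 = 15:25 on May 7.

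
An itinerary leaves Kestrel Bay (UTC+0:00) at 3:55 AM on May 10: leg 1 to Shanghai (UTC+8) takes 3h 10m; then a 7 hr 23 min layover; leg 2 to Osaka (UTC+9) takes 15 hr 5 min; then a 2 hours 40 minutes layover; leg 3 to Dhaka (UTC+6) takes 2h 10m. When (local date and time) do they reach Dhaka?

Kestrel Bay is at UTC+0, so departure is already 3:55 AM UTC on May 10.
Add 3 hours and 10 minutes leg 1 → 7:05 AM UTC.
Add 7 hours 23 minutes layover in Shanghai → 2:28 PM UTC.
Add 15 hours and 5 minutes leg 2 → 5:33 AM UTC (May 11).
Add 2 hours and 40 minutes layover in Osaka → 8:13 AM UTC.
Add 2 hours 10 minutes leg 3 → 10:23 AM UTC.
Dhaka is UTC+6:00, so local arrival = 10:23 AM + 6:00 = 4:23 PM on May 11.

4:23 PM on May 11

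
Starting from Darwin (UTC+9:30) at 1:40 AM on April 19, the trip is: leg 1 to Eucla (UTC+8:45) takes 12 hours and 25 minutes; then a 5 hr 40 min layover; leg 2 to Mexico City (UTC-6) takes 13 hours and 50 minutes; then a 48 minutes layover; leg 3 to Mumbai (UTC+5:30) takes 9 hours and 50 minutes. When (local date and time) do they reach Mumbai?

4:13 PM on April 20

Convert departure to UTC: 1:40 AM − 9:30 = 4:10 PM UTC on Apr 18.
Add 12 hours 25 minutes leg 1 → 4:35 AM UTC (Apr 19).
Add 5 hours 40 minutes layover in Eucla → 10:15 AM UTC.
Add 13 hours and 50 minutes leg 2 → 12:05 AM UTC (Apr 20).
Add 48 minutes layover in Mexico City → 12:53 AM UTC.
Add 9 hours 50 minutes leg 3 → 10:43 AM UTC.
Mumbai is UTC+5:30, so local arrival = 10:43 AM + 5:30 = 4:13 PM on Apr 20.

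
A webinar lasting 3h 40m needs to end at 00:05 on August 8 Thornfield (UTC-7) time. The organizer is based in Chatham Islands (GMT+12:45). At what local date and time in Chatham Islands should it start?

Target end time in UTC: 00:05 + 7:00 = 07:05 on Aug 8.
Subtract 3 hours and 40 minutes → start 03:25 UTC on Aug 8.
Chatham Islands is UTC+12:45: 03:25 + 12:45 = 16:10 on Aug 8.

16:10 on August 8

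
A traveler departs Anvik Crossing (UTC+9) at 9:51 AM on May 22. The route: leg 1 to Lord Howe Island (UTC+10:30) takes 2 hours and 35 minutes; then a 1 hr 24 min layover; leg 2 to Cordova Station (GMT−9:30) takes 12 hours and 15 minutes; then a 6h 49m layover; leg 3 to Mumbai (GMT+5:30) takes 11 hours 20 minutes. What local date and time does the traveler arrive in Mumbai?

Convert departure to UTC: 9:51 AM − 9:00 = 12:51 AM UTC on May 22.
Add 2 hours and 35 minutes leg 1 → 3:26 AM UTC.
Add 1 hour 24 minutes layover in Lord Howe Island → 4:50 AM UTC.
Add 12 hours and 15 minutes leg 2 → 5:05 PM UTC.
Add 6 hours 49 minutes layover in Cordova Station → 11:54 PM UTC.
Add 11 hours and 20 minutes leg 3 → 11:14 AM UTC (May 23).
Mumbai is UTC+5:30, so local arrival = 11:14 AM + 5:30 = 4:44 PM on May 23.

4:44 PM on May 23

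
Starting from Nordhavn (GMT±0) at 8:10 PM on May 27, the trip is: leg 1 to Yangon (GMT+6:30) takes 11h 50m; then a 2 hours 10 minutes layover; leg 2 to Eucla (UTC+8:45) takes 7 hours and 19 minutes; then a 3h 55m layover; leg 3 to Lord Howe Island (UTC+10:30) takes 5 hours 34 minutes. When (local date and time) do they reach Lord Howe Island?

Nordhavn is at UTC+0, so departure is already 8:10 PM UTC on May 27.
Add 11 hours 50 minutes leg 1 → 8:00 AM UTC (May 28).
Add 2 hours 10 minutes layover in Yangon → 10:10 AM UTC.
Add 7 hours 19 minutes leg 2 → 5:29 PM UTC.
Add 3 hours and 55 minutes layover in Eucla → 9:24 PM UTC.
Add 5 hours and 34 minutes leg 3 → 2:58 AM UTC (May 29).
Lord Howe Island is UTC+10:30, so local arrival = 2:58 AM + 10:30 = 1:28 PM on May 29.

1:28 PM on May 29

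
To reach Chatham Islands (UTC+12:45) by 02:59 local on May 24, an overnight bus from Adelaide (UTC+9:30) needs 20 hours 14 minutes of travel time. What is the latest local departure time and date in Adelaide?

Target arrival in UTC: 02:59 − 12:45 = 14:14 on May 23.
Subtract 20 hours 14 minutes → departure 18:00 UTC on May 22.
Adelaide is UTC+9:30: 18:00 + 9:30 = 03:30 on May 23.

03:30 on May 23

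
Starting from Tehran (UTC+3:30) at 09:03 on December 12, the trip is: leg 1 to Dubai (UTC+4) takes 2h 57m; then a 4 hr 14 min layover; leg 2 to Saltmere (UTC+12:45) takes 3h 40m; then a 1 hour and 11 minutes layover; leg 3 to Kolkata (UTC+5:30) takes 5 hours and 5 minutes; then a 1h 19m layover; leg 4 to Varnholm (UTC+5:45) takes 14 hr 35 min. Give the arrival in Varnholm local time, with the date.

20:19 on Dec 13

Convert departure to UTC: 09:03 − 3:30 = 05:33 UTC on Dec 12.
Add 2 hours 57 minutes leg 1 → 08:30 UTC.
Add 4 hours 14 minutes layover in Dubai → 12:44 UTC.
Add 3 hours and 40 minutes leg 2 → 16:24 UTC.
Add 1 hour and 11 minutes layover in Saltmere → 17:35 UTC.
Add 5 hours 5 minutes leg 3 → 22:40 UTC.
Add 1 hour and 19 minutes layover in Kolkata → 23:59 UTC.
Add 14 hours and 35 minutes leg 4 → 14:34 UTC (Dec 13).
Varnholm is UTC+5:45, so local arrival = 14:34 + 5:45 = 20:19 on Dec 13.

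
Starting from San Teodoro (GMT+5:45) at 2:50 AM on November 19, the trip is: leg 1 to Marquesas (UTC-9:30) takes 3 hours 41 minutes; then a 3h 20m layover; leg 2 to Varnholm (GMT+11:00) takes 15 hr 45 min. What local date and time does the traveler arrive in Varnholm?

6:51 AM on November 20

Convert departure to UTC: 2:50 AM − 5:45 = 9:05 PM UTC on Nov 18.
Add 3 hours 41 minutes leg 1 → 12:46 AM UTC (Nov 19).
Add 3 hours 20 minutes layover in Marquesas → 4:06 AM UTC.
Add 15 hours 45 minutes leg 2 → 7:51 PM UTC.
Varnholm is UTC+11:00, so local arrival = 7:51 PM + 11:00 = 6:51 AM on Nov 20.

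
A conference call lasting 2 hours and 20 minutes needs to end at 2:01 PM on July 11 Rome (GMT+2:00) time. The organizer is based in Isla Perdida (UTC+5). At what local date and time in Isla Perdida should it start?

2:41 PM on Jul 11

Target end time in UTC: 2:01 PM − 2:00 = 12:01 PM on Jul 11.
Subtract 2 hours and 20 minutes → start 9:41 AM UTC on Jul 11.
Isla Perdida is UTC+5:00: 9:41 AM + 5:00 = 2:41 PM on Jul 11.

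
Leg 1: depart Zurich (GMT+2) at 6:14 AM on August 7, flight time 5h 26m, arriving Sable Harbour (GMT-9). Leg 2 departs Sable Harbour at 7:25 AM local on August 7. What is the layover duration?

6 hours 45 minutes

Convert departure to UTC: 6:14 AM − 2:00 = 4:14 AM UTC on Aug 7.
Add 5 hours 26 minutes flight time → 9:40 AM UTC.
Sable Harbour is UTC−9:00, so local arrival = 9:40 AM − 9:00 = 12:40 AM on Aug 7.
Layover = 7:25 AM − 12:40 AM = 6 hours 45 minutes.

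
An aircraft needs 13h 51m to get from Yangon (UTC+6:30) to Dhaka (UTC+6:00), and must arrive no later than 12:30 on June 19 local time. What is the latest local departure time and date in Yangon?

Target arrival in UTC: 12:30 − 6:00 = 06:30 on Jun 19.
Subtract 13 hours 51 minutes → departure 16:39 UTC on Jun 18.
Yangon is UTC+6:30: 16:39 + 6:30 = 23:09 on Jun 18.

23:09 on Jun 18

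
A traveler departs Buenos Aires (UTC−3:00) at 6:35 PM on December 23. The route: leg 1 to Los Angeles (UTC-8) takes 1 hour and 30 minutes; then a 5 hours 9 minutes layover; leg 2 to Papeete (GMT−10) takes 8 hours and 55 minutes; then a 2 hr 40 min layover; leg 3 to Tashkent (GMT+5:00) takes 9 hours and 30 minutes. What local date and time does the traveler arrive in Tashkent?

6:19 AM on December 25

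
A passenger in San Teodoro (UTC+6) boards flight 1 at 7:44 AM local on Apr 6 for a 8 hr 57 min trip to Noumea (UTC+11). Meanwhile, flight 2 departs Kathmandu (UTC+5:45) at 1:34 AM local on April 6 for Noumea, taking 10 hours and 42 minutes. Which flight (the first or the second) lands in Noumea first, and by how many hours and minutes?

Flight 1 in UTC: 7:44 AM − 6:00 = 1:44 AM on Apr 6.
+8 hours and 57 minutes → arrive 10:41 AM UTC on Apr 6.
Flight 2 in UTC: 1:34 AM − 5:45 = 7:49 PM on Apr 5.
+10 hours 42 minutes → arrive 6:31 AM UTC on Apr 6.
Flight 2 lands earlier by 4 hours 10 minutes.

the second, by 4 hours 10 minutes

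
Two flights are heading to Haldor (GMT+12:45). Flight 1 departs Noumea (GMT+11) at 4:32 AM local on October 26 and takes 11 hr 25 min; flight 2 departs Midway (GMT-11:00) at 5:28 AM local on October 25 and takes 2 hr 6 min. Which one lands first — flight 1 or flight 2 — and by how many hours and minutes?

the second, by 10 hours 23 minutes

Flight 1 in UTC: 4:32 AM − 11:00 = 5:32 PM on Oct 25.
+11 hours and 25 minutes → arrive 4:57 AM UTC on Oct 26.
Flight 2 in UTC: 5:28 AM + 11:00 = 4:28 PM on Oct 25.
+2 hours 6 minutes → arrive 6:34 PM UTC on Oct 25.
Flight 2 lands earlier by 10 hours 23 minutes.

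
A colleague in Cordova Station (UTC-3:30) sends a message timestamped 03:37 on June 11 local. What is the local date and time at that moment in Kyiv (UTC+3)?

10:07 on June 11

Kyiv is 6:30 ahead of Cordova Station.
Shift by the zone difference: 03:37 + 6:30 = 10:07 on Jun 11 in Kyiv.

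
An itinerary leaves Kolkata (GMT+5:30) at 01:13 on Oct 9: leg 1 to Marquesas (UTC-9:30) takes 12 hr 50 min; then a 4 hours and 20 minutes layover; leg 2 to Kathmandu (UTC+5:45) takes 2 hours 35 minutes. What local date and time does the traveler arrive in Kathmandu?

Convert departure to UTC: 01:13 − 5:30 = 19:43 UTC on Oct 8.
Add 12 hours 50 minutes leg 1 → 08:33 UTC (Oct 9).
Add 4 hours 20 minutes layover in Marquesas → 12:53 UTC.
Add 2 hours 35 minutes leg 2 → 15:28 UTC.
Kathmandu is UTC+5:45, so local arrival = 15:28 + 5:45 = 21:13 on Oct 9.

21:13 on Oct 9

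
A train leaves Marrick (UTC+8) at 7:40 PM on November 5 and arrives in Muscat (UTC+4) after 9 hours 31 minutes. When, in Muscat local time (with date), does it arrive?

1:11 AM on Nov 6

Muscat is 4:00 behind Marrick.
After 9 hours 31 minutes it is 5:11 AM (Nov 6) in Marrick.
Shift by the zone difference: 5:11 AM − 4:00 = 1:11 AM on Nov 6 in Muscat.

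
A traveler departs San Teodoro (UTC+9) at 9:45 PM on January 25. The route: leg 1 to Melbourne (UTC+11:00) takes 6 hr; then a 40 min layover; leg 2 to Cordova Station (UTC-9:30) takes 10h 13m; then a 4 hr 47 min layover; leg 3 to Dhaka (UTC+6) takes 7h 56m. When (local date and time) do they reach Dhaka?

Convert departure to UTC: 9:45 PM − 9:00 = 12:45 PM UTC on Jan 25.
Add 6 hours leg 1 → 6:45 PM UTC.
Add 40 minutes layover in Melbourne → 7:25 PM UTC.
Add 10 hours and 13 minutes leg 2 → 5:38 AM UTC (Jan 26).
Add 4 hours 47 minutes layover in Cordova Station → 10:25 AM UTC.
Add 7 hours 56 minutes leg 3 → 6:21 PM UTC.
Dhaka is UTC+6:00, so local arrival = 6:21 PM + 6:00 = 12:21 AM on Jan 27.

12:21 AM on Jan 27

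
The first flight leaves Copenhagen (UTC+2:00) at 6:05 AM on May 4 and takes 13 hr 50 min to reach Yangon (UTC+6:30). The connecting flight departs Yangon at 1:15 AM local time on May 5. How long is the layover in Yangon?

Convert departure to UTC: 6:05 AM − 2:00 = 4:05 AM UTC on May 4.
Add 13 hours 50 minutes flight time → 5:55 PM UTC.
Yangon is UTC+6:30, so local arrival = 5:55 PM + 6:30 = 12:25 AM on May 5.
Layover = 1:15 AM − 12:25 AM = 50 minutes.

50 minutes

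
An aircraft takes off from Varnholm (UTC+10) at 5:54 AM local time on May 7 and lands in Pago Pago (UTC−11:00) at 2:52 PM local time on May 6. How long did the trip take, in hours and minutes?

Departure in UTC: 5:54 AM − 10:00 = 7:54 PM on May 6.
Arrival in UTC: 2:52 PM + 11:00 = 1:52 AM on May 7.
Elapsed = 1:52 AM − 7:54 PM (+1 day) = 5 hours 58 minutes.

5 hours 58 minutes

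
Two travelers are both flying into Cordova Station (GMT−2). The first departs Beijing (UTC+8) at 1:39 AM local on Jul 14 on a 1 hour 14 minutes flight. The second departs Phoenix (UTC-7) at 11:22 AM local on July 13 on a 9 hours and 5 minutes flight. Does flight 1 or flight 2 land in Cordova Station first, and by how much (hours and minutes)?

Flight 1 in UTC: 1:39 AM − 8:00 = 5:39 PM on Jul 13.
+1 hour 14 minutes → arrive 6:53 PM UTC on Jul 13.
Flight 2 in UTC: 11:22 AM + 7:00 = 6:22 PM on Jul 13.
+9 hours and 5 minutes → arrive 3:27 AM UTC on Jul 14.
Flight 1 lands earlier by 8 hours 34 minutes.

the first, by 8 hours 34 minutes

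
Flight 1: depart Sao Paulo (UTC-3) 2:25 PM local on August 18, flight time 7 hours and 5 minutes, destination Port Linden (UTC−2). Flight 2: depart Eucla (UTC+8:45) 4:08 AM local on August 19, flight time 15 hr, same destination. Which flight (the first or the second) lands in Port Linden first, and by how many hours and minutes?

Flight 1 in UTC: 2:25 PM + 3:00 = 5:25 PM on Aug 18.
+7 hours and 5 minutes → arrive 12:30 AM UTC on Aug 19.
Flight 2 in UTC: 4:08 AM − 8:45 = 7:23 PM on Aug 18.
+15 hours → arrive 10:23 AM UTC on Aug 19.
Flight 1 lands earlier by 9 hours 53 minutes.

the first, by 9 hours 53 minutes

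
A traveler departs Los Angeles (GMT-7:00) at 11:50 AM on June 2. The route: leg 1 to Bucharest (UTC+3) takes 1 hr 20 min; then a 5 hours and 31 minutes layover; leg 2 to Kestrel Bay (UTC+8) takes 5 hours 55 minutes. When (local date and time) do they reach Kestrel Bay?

Convert departure to UTC: 11:50 AM + 7:00 = 6:50 PM UTC on Jun 2.
Add 1 hour 20 minutes leg 1 → 8:10 PM UTC.
Add 5 hours and 31 minutes layover in Bucharest → 1:41 AM UTC (Jun 3).
Add 5 hours 55 minutes leg 2 → 7:36 AM UTC.
Kestrel Bay is UTC+8:00, so local arrival = 7:36 AM + 8:00 = 3:36 PM on Jun 3.

3:36 PM on June 3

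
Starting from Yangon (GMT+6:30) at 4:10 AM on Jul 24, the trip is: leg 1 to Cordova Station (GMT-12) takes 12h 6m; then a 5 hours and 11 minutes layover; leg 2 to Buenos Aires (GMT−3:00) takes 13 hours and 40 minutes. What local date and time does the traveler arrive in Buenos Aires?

Convert departure to UTC: 4:10 AM − 6:30 = 9:40 PM UTC on Jul 23.
Add 12 hours 6 minutes leg 1 → 9:46 AM UTC (Jul 24).
Add 5 hours 11 minutes layover in Cordova Station → 2:57 PM UTC.
Add 13 hours 40 minutes leg 2 → 4:37 AM UTC (Jul 25).
Buenos Aires is UTC−3:00, so local arrival = 4:37 AM − 3:00 = 1:37 AM on Jul 25.

1:37 AM on July 25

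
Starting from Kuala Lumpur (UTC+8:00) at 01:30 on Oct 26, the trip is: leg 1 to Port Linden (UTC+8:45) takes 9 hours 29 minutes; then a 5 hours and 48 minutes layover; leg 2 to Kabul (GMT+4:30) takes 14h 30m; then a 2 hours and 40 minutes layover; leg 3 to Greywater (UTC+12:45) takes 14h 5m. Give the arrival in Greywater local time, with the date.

04:47 on Oct 28

Convert departure to UTC: 01:30 − 8:00 = 17:30 UTC on Oct 25.
Add 9 hours and 29 minutes leg 1 → 02:59 UTC (Oct 26).
Add 5 hours and 48 minutes layover in Port Linden → 08:47 UTC.
Add 14 hours and 30 minutes leg 2 → 23:17 UTC.
Add 2 hours and 40 minutes layover in Kabul → 01:57 UTC (Oct 27).
Add 14 hours and 5 minutes leg 3 → 16:02 UTC.
Greywater is UTC+12:45, so local arrival = 16:02 + 12:45 = 04:47 on Oct 28.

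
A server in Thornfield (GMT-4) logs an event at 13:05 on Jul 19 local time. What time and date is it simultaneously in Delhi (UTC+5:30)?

22:35 on July 19

In UTC: 13:05 + 4:00 = 17:05 on Jul 19.
Delhi is UTC+5:30: 17:05 + 5:30 = 22:35 on Jul 19.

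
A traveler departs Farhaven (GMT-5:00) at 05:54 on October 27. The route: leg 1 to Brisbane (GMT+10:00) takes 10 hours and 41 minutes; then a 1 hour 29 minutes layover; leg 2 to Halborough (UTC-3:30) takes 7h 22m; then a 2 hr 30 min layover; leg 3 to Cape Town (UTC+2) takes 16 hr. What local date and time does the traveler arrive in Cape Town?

Convert departure to UTC: 05:54 + 5:00 = 10:54 UTC on Oct 27.
Add 10 hours 41 minutes leg 1 → 21:35 UTC.
Add 1 hour 29 minutes layover in Brisbane → 23:04 UTC.
Add 7 hours 22 minutes leg 2 → 06:26 UTC (Oct 28).
Add 2 hours and 30 minutes layover in Halborough → 08:56 UTC.
Add 16 hours leg 3 → 00:56 UTC (Oct 29).
Cape Town is UTC+2:00, so local arrival = 00:56 + 2:00 = 02:56 on Oct 29.

02:56 on Oct 29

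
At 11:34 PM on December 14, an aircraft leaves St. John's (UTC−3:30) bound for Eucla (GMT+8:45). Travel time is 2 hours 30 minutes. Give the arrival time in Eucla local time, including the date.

2:19 PM on December 15

Convert departure to UTC: 11:34 PM + 3:30 = 3:04 AM UTC on Dec 15.
Add 2 hours 30 minutes travel time → 5:34 AM UTC.
Eucla is UTC+8:45, so local arrival = 5:34 AM + 8:45 = 2:19 PM on Dec 15.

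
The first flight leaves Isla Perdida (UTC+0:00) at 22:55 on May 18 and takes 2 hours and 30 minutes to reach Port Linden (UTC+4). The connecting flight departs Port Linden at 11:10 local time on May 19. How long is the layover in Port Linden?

5 hours 45 minutes

Isla Perdida is at UTC+0, so departure is already 22:55 UTC on May 18.
Add 2 hours and 30 minutes flight time → 01:25 UTC (May 19).
Port Linden is UTC+4:00, so local arrival = 01:25 + 4:00 = 05:25 on May 19.
Layover = 11:10 − 05:25 = 5 hours 45 minutes.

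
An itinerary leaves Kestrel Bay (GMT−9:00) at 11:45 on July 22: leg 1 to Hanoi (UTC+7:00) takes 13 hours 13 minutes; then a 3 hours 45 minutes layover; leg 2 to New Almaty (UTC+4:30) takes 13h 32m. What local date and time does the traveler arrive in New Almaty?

07:45 on Jul 24

Convert departure to UTC: 11:45 + 9:00 = 20:45 UTC on Jul 22.
Add 13 hours 13 minutes leg 1 → 09:58 UTC (Jul 23).
Add 3 hours 45 minutes layover in Hanoi → 13:43 UTC.
Add 13 hours and 32 minutes leg 2 → 03:15 UTC (Jul 24).
New Almaty is UTC+4:30, so local arrival = 03:15 + 4:30 = 07:45 on Jul 24.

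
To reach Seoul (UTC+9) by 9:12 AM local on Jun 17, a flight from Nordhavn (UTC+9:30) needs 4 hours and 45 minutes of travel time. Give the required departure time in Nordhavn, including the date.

4:57 AM on June 17

Target arrival in UTC: 9:12 AM − 9:00 = 12:12 AM on Jun 17.
Subtract 4 hours and 45 minutes → departure 7:27 PM UTC on Jun 16.
Nordhavn is UTC+9:30: 7:27 PM + 9:30 = 4:57 AM on Jun 17.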